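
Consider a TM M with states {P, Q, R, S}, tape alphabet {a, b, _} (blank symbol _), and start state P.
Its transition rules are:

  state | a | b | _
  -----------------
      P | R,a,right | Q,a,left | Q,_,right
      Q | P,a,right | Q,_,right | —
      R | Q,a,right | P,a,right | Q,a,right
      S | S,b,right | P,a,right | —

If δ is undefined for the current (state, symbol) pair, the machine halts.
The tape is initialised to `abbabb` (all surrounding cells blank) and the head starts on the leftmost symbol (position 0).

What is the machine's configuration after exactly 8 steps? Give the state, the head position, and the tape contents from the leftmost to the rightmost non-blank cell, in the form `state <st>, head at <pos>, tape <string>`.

P | [a]bbabb_   read a → write a, move right, go to R
R | a[b]babb_   read b → write a, move right, go to P
P | aa[b]abb_   read b → write a, move left, go to Q
Q | a[a]aabb_   read a → write a, move right, go to P
P | aa[a]abb_   read a → write a, move right, go to R
R | aaa[a]bb_   read a → write a, move right, go to Q
Q | aaaa[b]b_   read b → write _, move right, go to Q
Q | aaaa_[b]_   read b → write _, move right, go to Q
Q | aaaa__[_]
After 8 steps: state Q, head at 6, tape aaaa.

state Q, head at 6, tape aaaa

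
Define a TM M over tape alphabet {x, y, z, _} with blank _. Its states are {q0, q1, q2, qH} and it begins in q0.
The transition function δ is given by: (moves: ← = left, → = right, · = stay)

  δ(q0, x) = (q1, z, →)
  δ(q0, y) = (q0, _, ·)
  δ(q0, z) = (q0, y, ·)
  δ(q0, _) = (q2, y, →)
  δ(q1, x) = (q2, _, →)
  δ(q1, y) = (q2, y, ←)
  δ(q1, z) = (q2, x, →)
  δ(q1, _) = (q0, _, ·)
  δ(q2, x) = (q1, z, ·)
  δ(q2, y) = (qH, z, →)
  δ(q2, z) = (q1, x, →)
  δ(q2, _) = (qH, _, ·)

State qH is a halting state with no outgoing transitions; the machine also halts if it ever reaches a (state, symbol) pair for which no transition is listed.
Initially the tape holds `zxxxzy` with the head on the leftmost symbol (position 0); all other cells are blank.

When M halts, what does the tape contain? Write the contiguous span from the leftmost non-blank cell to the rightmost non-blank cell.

yxxxxz

q0 | [z]xxxzy_   read z → write y, move ·, go to q0
q0 | [y]xxxzy_   read y → write _, move ·, go to q0
q0 | [_]xxxzy_   read _ → write y, move →, go to q2
q2 | y[x]xxzy_   read x → write z, move ·, go to q1
q1 | y[z]xxzy_   read z → write x, move →, go to q2
q2 | yx[x]xzy_   read x → write z, move ·, go to q1
q1 | yx[z]xzy_   read z → write x, move →, go to q2
q2 | yxx[x]zy_   read x → write z, move ·, go to q1
q1 | yxx[z]zy_   read z → write x, move →, go to q2
q2 | yxxx[z]y_   read z → write x, move →, go to q1
q1 | yxxxx[y]_   read y → write y, move ←, go to q2
q2 | yxxx[x]y_   read x → write z, move ·, go to q1
q1 | yxxx[z]y_   read z → write x, move →, go to q2
q2 | yxxxx[y]_   read y → write z, move →, go to qH
qH | yxxxxz[_]
The non-blank tape span at halt is yxxxxz.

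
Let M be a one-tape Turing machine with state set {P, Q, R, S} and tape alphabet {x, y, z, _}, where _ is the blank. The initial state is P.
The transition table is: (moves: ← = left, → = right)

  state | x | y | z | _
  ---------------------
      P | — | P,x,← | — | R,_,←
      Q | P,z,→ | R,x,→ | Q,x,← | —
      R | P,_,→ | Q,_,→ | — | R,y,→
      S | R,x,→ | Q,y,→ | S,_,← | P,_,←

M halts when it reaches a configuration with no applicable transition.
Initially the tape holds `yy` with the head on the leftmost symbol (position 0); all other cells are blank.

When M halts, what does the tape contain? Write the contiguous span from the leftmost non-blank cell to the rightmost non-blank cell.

y__x

P | __[y]y   read y → write x, move ←, go to P
P | _[_]xy   read _ → write _, move ←, go to R
R | [_]_xy   read _ → write y, move →, go to R
R | y[_]xy   read _ → write y, move →, go to R
R | yy[x]y   read x → write _, move →, go to P
P | yy_[y]   read y → write x, move ←, go to P
P | yy[_]x   read _ → write _, move ←, go to R
R | y[y]_x   read y → write _, move →, go to Q
Q | y_[_]x
The non-blank tape span at halt is y__x.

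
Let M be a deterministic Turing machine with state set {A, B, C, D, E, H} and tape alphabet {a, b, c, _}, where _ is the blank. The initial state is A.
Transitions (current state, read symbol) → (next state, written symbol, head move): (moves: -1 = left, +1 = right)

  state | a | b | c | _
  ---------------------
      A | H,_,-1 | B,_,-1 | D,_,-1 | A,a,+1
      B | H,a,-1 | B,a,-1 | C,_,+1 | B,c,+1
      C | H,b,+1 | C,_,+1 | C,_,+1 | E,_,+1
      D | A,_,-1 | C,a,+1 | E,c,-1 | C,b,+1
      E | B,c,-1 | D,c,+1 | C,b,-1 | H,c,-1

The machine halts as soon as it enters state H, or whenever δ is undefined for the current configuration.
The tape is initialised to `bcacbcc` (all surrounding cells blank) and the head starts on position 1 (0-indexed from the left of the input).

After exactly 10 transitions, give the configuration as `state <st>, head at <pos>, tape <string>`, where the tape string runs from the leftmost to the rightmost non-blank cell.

A | b[c]acbcc_   read c → write _, move -1, go to D
D | [b]_acbcc_   read b → write a, move +1, go to C
C | a[_]acbcc_   read _ → write _, move +1, go to E
E | a_[a]cbcc_   read a → write c, move -1, go to B
B | a[_]ccbcc_   read _ → write c, move +1, go to B
B | ac[c]cbcc_   read c → write _, move +1, go to C
C | ac_[c]bcc_   read c → write _, move +1, go to C
C | ac__[b]cc_   read b → write _, move +1, go to C
C | ac___[c]c_   read c → write _, move +1, go to C
C | ac____[c]_   read c → write _, move +1, go to C
C | ac_____[_]
After 10 steps: state C, head at 7, tape ac.

state C, head at 7, tape ac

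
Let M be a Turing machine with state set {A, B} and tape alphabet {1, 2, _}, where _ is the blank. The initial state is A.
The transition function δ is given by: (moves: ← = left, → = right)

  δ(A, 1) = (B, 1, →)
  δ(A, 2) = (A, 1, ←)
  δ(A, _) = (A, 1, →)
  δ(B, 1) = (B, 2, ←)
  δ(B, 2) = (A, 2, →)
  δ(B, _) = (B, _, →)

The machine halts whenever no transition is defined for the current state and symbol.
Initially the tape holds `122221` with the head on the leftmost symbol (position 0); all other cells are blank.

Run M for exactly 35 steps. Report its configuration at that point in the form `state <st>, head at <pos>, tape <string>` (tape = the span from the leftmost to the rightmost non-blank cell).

state B, head at -3, tape 222221221

state=A head=0 tape=____[1]22221   (A,1)→(B,1,→)
state=B head=1 tape=____1[2]2221   (B,2)→(A,2,→)
state=A head=2 tape=____12[2]221   (A,2)→(A,1,←)
state=A head=1 tape=____1[2]1221   (A,2)→(A,1,←)
state=A head=0 tape=____[1]11221   (A,1)→(B,1,→)
state=B head=1 tape=____1[1]1221   (B,1)→(B,2,←)
state=B head=0 tape=____[1]21221   (B,1)→(B,2,←)
state=B head=-1 tape=___[_]221221   (B,_)→(B,_,→)
state=B head=0 tape=____[2]21221   (B,2)→(A,2,→)
state=A head=1 tape=____2[2]1221   (A,2)→(A,1,←)
state=A head=0 tape=____[2]11221   (A,2)→(A,1,←)
state=A head=-1 tape=___[_]111221   (A,_)→(A,1,→)
state=A head=0 tape=___1[1]11221   (A,1)→(B,1,→)
state=B head=1 tape=___11[1]1221   (B,1)→(B,2,←)
state=B head=0 tape=___1[1]21221   (B,1)→(B,2,←)
state=B head=-1 tape=___[1]221221   (B,1)→(B,2,←)
state=B head=-2 tape=__[_]2221221   (B,_)→(B,_,→)
state=B head=-1 tape=___[2]221221   (B,2)→(A,2,→)
state=A head=0 tape=___2[2]21221   (A,2)→(A,1,←)
state=A head=-1 tape=___[2]121221   (A,2)→(A,1,←)
state=A head=-2 tape=__[_]1121221   (A,_)→(A,1,→)
state=A head=-1 tape=__1[1]121221   (A,1)→(B,1,→)
state=B head=0 tape=__11[1]21221   (B,1)→(B,2,←)
state=B head=-1 tape=__1[1]221221   (B,1)→(B,2,←)
state=B head=-2 tape=__[1]2221221   (B,1)→(B,2,←)
state=B head=-3 tape=_[_]22221221   (B,_)→(B,_,→)
state=B head=-2 tape=__[2]2221221   (B,2)→(A,2,→)
state=A head=-1 tape=__2[2]221221   (A,2)→(A,1,←)
state=A head=-2 tape=__[2]1221221   (A,2)→(A,1,←)
state=A head=-3 tape=_[_]11221221   (A,_)→(A,1,→)
state=A head=-2 tape=_1[1]1221221   (A,1)→(B,1,→)
state=B head=-1 tape=_11[1]221221   (B,1)→(B,2,←)
state=B head=-2 tape=_1[1]2221221   (B,1)→(B,2,←)
state=B head=-3 tape=_[1]22221221   (B,1)→(B,2,←)
state=B head=-4 tape=[_]222221221   (B,_)→(B,_,→)
state=B head=-3 tape=_[2]22221221
After 35 steps: state B, head at -3, tape 222221221.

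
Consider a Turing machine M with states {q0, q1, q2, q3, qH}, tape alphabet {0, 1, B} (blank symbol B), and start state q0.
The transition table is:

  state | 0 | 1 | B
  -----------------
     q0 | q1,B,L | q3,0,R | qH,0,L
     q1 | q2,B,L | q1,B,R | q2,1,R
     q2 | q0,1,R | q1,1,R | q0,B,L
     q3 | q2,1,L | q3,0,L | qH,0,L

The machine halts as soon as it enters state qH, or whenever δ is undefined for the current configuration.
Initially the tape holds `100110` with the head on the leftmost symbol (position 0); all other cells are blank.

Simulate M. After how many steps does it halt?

q0 | [1]00110   read 1 → write 0, move R, go to q3
q3 | 0[0]0110   read 0 → write 1, move L, go to q2
q2 | [0]10110   read 0 → write 1, move R, go to q0
q0 | 1[1]0110   read 1 → write 0, move R, go to q3
q3 | 10[0]110   read 0 → write 1, move L, go to q2
q2 | 1[0]1110   read 0 → write 1, move R, go to q0
q0 | 11[1]110   read 1 → write 0, move R, go to q3
q3 | 110[1]10   read 1 → write 0, move L, go to q3
q3 | 11[0]010   read 0 → write 1, move L, go to q2
q2 | 1[1]1010   read 1 → write 1, move R, go to q1
q1 | 11[1]010   read 1 → write B, move R, go to q1
q1 | 11B[0]10   read 0 → write B, move L, go to q2
q2 | 11[B]B10   read B → write B, move L, go to q0
q0 | 1[1]BB10   read 1 → write 0, move R, go to q3
q3 | 10[B]B10   read B → write 0, move L, go to qH
qH | 1[0]0B10
M halts after 15 transitions.

15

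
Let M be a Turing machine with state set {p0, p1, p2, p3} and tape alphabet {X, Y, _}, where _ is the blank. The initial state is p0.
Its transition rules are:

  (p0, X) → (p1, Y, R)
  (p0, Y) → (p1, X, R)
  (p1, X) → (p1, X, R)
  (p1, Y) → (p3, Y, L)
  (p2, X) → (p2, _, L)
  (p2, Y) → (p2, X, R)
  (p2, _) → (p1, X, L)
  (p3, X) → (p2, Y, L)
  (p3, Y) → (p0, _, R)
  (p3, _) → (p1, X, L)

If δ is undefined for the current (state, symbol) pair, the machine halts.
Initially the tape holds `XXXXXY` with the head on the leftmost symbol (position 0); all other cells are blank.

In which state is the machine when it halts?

p1

state=p0 head=0 tape=[X]XXXXY   (p0,X)→(p1,Y,R)
state=p1 head=1 tape=Y[X]XXXY   (p1,X)→(p1,X,R)
state=p1 head=2 tape=YX[X]XXY   (p1,X)→(p1,X,R)
state=p1 head=3 tape=YXX[X]XY   (p1,X)→(p1,X,R)
state=p1 head=4 tape=YXXX[X]Y   (p1,X)→(p1,X,R)
state=p1 head=5 tape=YXXXX[Y]   (p1,Y)→(p3,Y,L)
state=p3 head=4 tape=YXXX[X]Y   (p3,X)→(p2,Y,L)
state=p2 head=3 tape=YXX[X]YY   (p2,X)→(p2,_,L)
state=p2 head=2 tape=YX[X]_YY   (p2,X)→(p2,_,L)
state=p2 head=1 tape=Y[X]__YY   (p2,X)→(p2,_,L)
state=p2 head=0 tape=[Y]___YY   (p2,Y)→(p2,X,R)
state=p2 head=1 tape=X[_]__YY   (p2,_)→(p1,X,L)
state=p1 head=0 tape=[X]X__YY   (p1,X)→(p1,X,R)
state=p1 head=1 tape=X[X]__YY   (p1,X)→(p1,X,R)
state=p1 head=2 tape=XX[_]_YY
No transition is defined for (p1, _); M halts in state p1.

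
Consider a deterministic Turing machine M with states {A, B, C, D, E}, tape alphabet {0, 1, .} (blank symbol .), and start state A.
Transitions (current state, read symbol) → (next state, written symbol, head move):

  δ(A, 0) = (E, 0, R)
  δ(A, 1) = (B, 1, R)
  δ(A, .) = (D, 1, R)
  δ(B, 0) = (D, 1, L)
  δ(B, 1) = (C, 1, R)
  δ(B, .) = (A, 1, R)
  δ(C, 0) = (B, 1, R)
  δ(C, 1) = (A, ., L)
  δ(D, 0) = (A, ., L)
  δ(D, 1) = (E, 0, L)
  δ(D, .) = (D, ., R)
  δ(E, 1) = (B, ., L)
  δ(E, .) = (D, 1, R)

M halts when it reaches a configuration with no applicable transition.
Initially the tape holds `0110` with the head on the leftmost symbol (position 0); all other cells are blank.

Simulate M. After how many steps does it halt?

13

A | .[0]110   read 0 → write 0, move R, go to E
E | .0[1]10   read 1 → write ., move L, go to B
B | .[0].10   read 0 → write 1, move L, go to D
D | [.]1.10   read . → write ., move R, go to D
D | .[1].10   read 1 → write 0, move L, go to E
E | [.]0.10   read . → write 1, move R, go to D
D | 1[0].10   read 0 → write ., move L, go to A
A | [1]..10   read 1 → write 1, move R, go to B
B | 1[.].10   read . → write 1, move R, go to A
A | 11[.]10   read . → write 1, move R, go to D
D | 111[1]0   read 1 → write 0, move L, go to E
E | 11[1]00   read 1 → write ., move L, go to B
B | 1[1].00   read 1 → write 1, move R, go to C
C | 11[.]00
M halts after 13 transitions.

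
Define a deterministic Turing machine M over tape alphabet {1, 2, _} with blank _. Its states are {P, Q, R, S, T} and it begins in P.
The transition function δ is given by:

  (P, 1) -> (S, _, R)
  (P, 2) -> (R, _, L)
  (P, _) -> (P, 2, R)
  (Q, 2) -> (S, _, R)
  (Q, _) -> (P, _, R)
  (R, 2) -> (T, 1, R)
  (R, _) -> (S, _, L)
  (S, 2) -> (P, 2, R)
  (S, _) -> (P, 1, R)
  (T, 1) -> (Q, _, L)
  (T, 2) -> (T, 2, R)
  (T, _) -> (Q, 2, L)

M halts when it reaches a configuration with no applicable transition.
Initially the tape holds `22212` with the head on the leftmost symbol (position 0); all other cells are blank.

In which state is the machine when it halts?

state=P head=0 tape=__[2]2212   (P,2)→(R,_,L)
state=R head=-1 tape=_[_]_2212   (R,_)→(S,_,L)
state=S head=-2 tape=[_]__2212   (S,_)→(P,1,R)
state=P head=-1 tape=1[_]_2212   (P,_)→(P,2,R)
state=P head=0 tape=12[_]2212   (P,_)→(P,2,R)
state=P head=1 tape=122[2]212   (P,2)→(R,_,L)
state=R head=0 tape=12[2]_212   (R,2)→(T,1,R)
state=T head=1 tape=121[_]212   (T,_)→(Q,2,L)
state=Q head=0 tape=12[1]2212
No transition is defined for (Q, 1); M halts in state Q.

Q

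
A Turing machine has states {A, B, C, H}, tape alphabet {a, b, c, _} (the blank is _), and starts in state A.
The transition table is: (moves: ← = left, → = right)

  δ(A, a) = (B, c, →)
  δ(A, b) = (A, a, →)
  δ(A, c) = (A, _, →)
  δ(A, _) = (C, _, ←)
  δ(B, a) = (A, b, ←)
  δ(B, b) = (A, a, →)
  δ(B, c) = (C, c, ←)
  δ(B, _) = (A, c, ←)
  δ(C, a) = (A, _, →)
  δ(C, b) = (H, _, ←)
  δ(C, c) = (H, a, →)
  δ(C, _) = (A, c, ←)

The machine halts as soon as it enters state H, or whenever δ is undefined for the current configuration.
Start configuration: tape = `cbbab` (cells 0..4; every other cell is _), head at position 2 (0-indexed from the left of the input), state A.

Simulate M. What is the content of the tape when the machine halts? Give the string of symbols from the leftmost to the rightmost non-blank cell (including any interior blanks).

cac_c

A | cb[b]ab_   read b → write a, move →, go to A
A | cba[a]b_   read a → write c, move →, go to B
B | cbac[b]_   read b → write a, move →, go to A
A | cbaca[_]   read _ → write _, move ←, go to C
C | cbac[a]_   read a → write _, move →, go to A
A | cbac_[_]   read _ → write _, move ←, go to C
C | cbac[_]_   read _ → write c, move ←, go to A
A | cba[c]c_   read c → write _, move →, go to A
A | cba_[c]_   read c → write _, move →, go to A
A | cba__[_]   read _ → write _, move ←, go to C
C | cba_[_]_   read _ → write c, move ←, go to A
A | cba[_]c_   read _ → write _, move ←, go to C
C | cb[a]_c_   read a → write _, move →, go to A
A | cb_[_]c_   read _ → write _, move ←, go to C
C | cb[_]_c_   read _ → write c, move ←, go to A
A | c[b]c_c_   read b → write a, move →, go to A
A | ca[c]_c_   read c → write _, move →, go to A
A | ca_[_]c_   read _ → write _, move ←, go to C
C | ca[_]_c_   read _ → write c, move ←, go to A
A | c[a]c_c_   read a → write c, move →, go to B
B | cc[c]_c_   read c → write c, move ←, go to C
C | c[c]c_c_   read c → write a, move →, go to H
H | ca[c]_c_
The non-blank tape span at halt is cac_c.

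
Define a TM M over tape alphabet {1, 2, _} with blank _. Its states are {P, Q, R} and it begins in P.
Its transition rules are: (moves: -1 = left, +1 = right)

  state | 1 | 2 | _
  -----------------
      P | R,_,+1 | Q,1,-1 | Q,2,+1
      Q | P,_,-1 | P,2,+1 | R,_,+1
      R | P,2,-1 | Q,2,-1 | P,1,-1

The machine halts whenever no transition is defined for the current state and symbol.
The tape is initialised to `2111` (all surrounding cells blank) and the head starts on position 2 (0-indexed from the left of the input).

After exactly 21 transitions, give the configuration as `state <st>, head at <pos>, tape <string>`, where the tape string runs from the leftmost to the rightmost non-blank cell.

state=P head=2 tape=21[1]1___   (P,1)→(R,_,+1)
state=R head=3 tape=21_[1]___   (R,1)→(P,2,-1)
state=P head=2 tape=21[_]2___   (P,_)→(Q,2,+1)
state=Q head=3 tape=212[2]___   (Q,2)→(P,2,+1)
state=P head=4 tape=2122[_]__   (P,_)→(Q,2,+1)
state=Q head=5 tape=21222[_]_   (Q,_)→(R,_,+1)
state=R head=6 tape=21222_[_]   (R,_)→(P,1,-1)
state=P head=5 tape=21222[_]1   (P,_)→(Q,2,+1)
state=Q head=6 tape=212222[1]   (Q,1)→(P,_,-1)
state=P head=5 tape=21222[2]_   (P,2)→(Q,1,-1)
state=Q head=4 tape=2122[2]1_   (Q,2)→(P,2,+1)
state=P head=5 tape=21222[1]_   (P,1)→(R,_,+1)
state=R head=6 tape=21222_[_]   (R,_)→(P,1,-1)
state=P head=5 tape=21222[_]1   (P,_)→(Q,2,+1)
state=Q head=6 tape=212222[1]   (Q,1)→(P,_,-1)
state=P head=5 tape=21222[2]_   (P,2)→(Q,1,-1)
state=Q head=4 tape=2122[2]1_   (Q,2)→(P,2,+1)
state=P head=5 tape=21222[1]_   (P,1)→(R,_,+1)
state=R head=6 tape=21222_[_]   (R,_)→(P,1,-1)
state=P head=5 tape=21222[_]1   (P,_)→(Q,2,+1)
state=Q head=6 tape=212222[1]   (Q,1)→(P,_,-1)
state=P head=5 tape=21222[2]_
After 21 steps: state P, head at 5, tape 212222.

state P, head at 5, tape 212222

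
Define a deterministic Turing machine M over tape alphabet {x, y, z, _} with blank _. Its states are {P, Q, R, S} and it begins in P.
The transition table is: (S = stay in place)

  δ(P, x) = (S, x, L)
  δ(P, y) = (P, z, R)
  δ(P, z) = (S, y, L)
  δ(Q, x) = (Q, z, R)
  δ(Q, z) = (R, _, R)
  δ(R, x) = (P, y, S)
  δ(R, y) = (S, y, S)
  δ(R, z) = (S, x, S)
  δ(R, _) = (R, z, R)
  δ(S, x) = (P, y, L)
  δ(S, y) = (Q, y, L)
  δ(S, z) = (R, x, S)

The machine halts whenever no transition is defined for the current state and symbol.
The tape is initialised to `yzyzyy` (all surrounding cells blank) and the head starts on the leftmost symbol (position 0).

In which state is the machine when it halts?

P

P | [y]zyzyy_   read y → write z, move R, go to P
P | z[z]yzyy_   read z → write y, move L, go to S
S | [z]yyzyy_   read z → write x, move S, go to R
R | [x]yyzyy_   read x → write y, move S, go to P
P | [y]yyzyy_   read y → write z, move R, go to P
P | z[y]yzyy_   read y → write z, move R, go to P
P | zz[y]zyy_   read y → write z, move R, go to P
P | zzz[z]yy_   read z → write y, move L, go to S
S | zz[z]yyy_   read z → write x, move S, go to R
R | zz[x]yyy_   read x → write y, move S, go to P
P | zz[y]yyy_   read y → write z, move R, go to P
P | zzz[y]yy_   read y → write z, move R, go to P
P | zzzz[y]y_   read y → write z, move R, go to P
P | zzzzz[y]_   read y → write z, move R, go to P
P | zzzzzz[_]
No transition is defined for (P, _); M halts in state P.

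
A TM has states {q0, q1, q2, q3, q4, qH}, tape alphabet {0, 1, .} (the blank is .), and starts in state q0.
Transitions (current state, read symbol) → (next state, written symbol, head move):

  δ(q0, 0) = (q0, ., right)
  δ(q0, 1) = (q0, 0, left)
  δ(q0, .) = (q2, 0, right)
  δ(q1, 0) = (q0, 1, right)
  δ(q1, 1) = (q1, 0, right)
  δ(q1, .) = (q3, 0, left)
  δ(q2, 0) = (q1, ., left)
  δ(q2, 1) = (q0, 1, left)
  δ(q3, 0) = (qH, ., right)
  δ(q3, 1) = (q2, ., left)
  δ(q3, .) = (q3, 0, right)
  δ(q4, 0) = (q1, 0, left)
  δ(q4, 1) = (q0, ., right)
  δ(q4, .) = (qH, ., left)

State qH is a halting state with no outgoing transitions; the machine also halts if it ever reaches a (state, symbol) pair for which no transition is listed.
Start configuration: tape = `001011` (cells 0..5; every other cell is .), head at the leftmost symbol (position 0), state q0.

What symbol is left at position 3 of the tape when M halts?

1

q0 | [0]01011.   read 0 → write ., move right, go to q0
q0 | .[0]1011.   read 0 → write ., move right, go to q0
q0 | ..[1]011.   read 1 → write 0, move left, go to q0
q0 | .[.]0011.   read . → write 0, move right, go to q2
q2 | .0[0]011.   read 0 → write ., move left, go to q1
q1 | .[0].011.   read 0 → write 1, move right, go to q0
q0 | .1[.]011.   read . → write 0, move right, go to q2
q2 | .10[0]11.   read 0 → write ., move left, go to q1
q1 | .1[0].11.   read 0 → write 1, move right, go to q0
q0 | .11[.]11.   read . → write 0, move right, go to q2
q2 | .110[1]1.   read 1 → write 1, move left, go to q0
q0 | .11[0]11.   read 0 → write ., move right, go to q0
q0 | .11.[1]1.   read 1 → write 0, move left, go to q0
q0 | .11[.]01.   read . → write 0, move right, go to q2
q2 | .110[0]1.   read 0 → write ., move left, go to q1
q1 | .11[0].1.   read 0 → write 1, move right, go to q0
q0 | .111[.]1.   read . → write 0, move right, go to q2
q2 | .1110[1].   read 1 → write 1, move left, go to q0
q0 | .111[0]1.   read 0 → write ., move right, go to q0
q0 | .111.[1].   read 1 → write 0, move left, go to q0
q0 | .111[.]0.   read . → write 0, move right, go to q2
q2 | .1110[0].   read 0 → write ., move left, go to q1
q1 | .111[0]..   read 0 → write 1, move right, go to q0
q0 | .1111[.].   read . → write 0, move right, go to q2
q2 | .11110[.]
Cell 3 holds 1 when M halts.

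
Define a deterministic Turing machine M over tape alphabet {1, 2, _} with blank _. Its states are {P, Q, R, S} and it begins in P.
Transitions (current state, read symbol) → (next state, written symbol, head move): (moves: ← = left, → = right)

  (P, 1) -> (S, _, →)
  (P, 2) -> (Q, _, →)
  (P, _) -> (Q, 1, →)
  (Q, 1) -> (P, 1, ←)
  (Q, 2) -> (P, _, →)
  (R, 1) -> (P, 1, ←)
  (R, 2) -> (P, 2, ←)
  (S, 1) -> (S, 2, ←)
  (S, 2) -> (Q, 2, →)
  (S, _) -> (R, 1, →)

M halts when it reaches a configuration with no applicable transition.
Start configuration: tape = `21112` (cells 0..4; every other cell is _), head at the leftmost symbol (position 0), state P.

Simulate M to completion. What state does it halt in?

Q

P | [2]1112__   read 2 → write _, move →, go to Q
Q | _[1]112__   read 1 → write 1, move ←, go to P
P | [_]1112__   read _ → write 1, move →, go to Q
Q | 1[1]112__   read 1 → write 1, move ←, go to P
P | [1]1112__   read 1 → write _, move →, go to S
S | _[1]112__   read 1 → write 2, move ←, go to S
S | [_]2112__   read _ → write 1, move →, go to R
R | 1[2]112__   read 2 → write 2, move ←, go to P
P | [1]2112__   read 1 → write _, move →, go to S
S | _[2]112__   read 2 → write 2, move →, go to Q
Q | _2[1]12__   read 1 → write 1, move ←, go to P
P | _[2]112__   read 2 → write _, move →, go to Q
Q | __[1]12__   read 1 → write 1, move ←, go to P
P | _[_]112__   read _ → write 1, move →, go to Q
Q | _1[1]12__   read 1 → write 1, move ←, go to P
P | _[1]112__   read 1 → write _, move →, go to S
S | __[1]12__   read 1 → write 2, move ←, go to S
S | _[_]212__   read _ → write 1, move →, go to R
R | _1[2]12__   read 2 → write 2, move ←, go to P
P | _[1]212__   read 1 → write _, move →, go to S
S | __[2]12__   read 2 → write 2, move →, go to Q
Q | __2[1]2__   read 1 → write 1, move ←, go to P
P | __[2]12__   read 2 → write _, move →, go to Q
Q | ___[1]2__   read 1 → write 1, move ←, go to P
P | __[_]12__   read _ → write 1, move →, go to Q
Q | __1[1]2__   read 1 → write 1, move ←, go to P
P | __[1]12__   read 1 → write _, move →, go to S
S | ___[1]2__   read 1 → write 2, move ←, go to S
S | __[_]22__   read _ → write 1, move →, go to R
R | __1[2]2__   read 2 → write 2, move ←, go to P
P | __[1]22__   read 1 → write _, move →, go to S
S | ___[2]2__   read 2 → write 2, move →, go to Q
Q | ___2[2]__   read 2 → write _, move →, go to P
P | ___2_[_]_   read _ → write 1, move →, go to Q
Q | ___2_1[_]
No transition is defined for (Q, _); M halts in state Q.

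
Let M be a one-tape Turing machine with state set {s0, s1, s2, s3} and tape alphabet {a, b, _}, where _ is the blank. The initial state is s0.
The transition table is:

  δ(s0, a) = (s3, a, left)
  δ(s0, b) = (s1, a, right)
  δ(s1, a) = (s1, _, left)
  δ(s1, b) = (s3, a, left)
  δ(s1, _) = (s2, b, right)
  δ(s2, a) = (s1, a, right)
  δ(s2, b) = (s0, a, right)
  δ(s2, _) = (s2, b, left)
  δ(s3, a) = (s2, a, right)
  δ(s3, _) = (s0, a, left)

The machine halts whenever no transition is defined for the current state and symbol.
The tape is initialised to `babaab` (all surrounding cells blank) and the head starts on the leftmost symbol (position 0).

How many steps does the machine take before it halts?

24

s0 | _[b]abaab_   read b → write a, move right, go to s1
s1 | _a[a]baab_   read a → write _, move left, go to s1
s1 | _[a]_baab_   read a → write _, move left, go to s1
s1 | [_]__baab_   read _ → write b, move right, go to s2
s2 | b[_]_baab_   read _ → write b, move left, go to s2
s2 | [b]b_baab_   read b → write a, move right, go to s0
s0 | a[b]_baab_   read b → write a, move right, go to s1
s1 | aa[_]baab_   read _ → write b, move right, go to s2
s2 | aab[b]aab_   read b → write a, move right, go to s0
s0 | aaba[a]ab_   read a → write a, move left, go to s3
s3 | aab[a]aab_   read a → write a, move right, go to s2
s2 | aaba[a]ab_   read a → write a, move right, go to s1
s1 | aabaa[a]b_   read a → write _, move left, go to s1
s1 | aaba[a]_b_   read a → write _, move left, go to s1
s1 | aab[a]__b_   read a → write _, move left, go to s1
s1 | aa[b]___b_   read b → write a, move left, go to s3
s3 | a[a]a___b_   read a → write a, move right, go to s2
s2 | aa[a]___b_   read a → write a, move right, go to s1
s1 | aaa[_]__b_   read _ → write b, move right, go to s2
s2 | aaab[_]_b_   read _ → write b, move left, go to s2
s2 | aaa[b]b_b_   read b → write a, move right, go to s0
s0 | aaaa[b]_b_   read b → write a, move right, go to s1
s1 | aaaaa[_]b_   read _ → write b, move right, go to s2
s2 | aaaaab[b]_   read b → write a, move right, go to s0
s0 | aaaaaba[_]
M halts after 24 transitions.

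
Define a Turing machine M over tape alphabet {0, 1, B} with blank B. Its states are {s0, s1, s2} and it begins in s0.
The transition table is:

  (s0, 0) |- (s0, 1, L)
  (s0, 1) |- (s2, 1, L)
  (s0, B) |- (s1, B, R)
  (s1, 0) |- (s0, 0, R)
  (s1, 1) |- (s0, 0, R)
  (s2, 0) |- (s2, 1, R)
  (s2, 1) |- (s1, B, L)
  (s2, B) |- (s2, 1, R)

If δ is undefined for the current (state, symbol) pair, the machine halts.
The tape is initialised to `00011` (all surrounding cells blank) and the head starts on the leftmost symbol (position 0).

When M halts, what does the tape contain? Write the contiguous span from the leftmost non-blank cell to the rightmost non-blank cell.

state=s0 head=0 tape=B[0]0011BB   (s0,0)→(s0,1,L)
state=s0 head=-1 tape=[B]10011BB   (s0,B)→(s1,B,R)
state=s1 head=0 tape=B[1]0011BB   (s1,1)→(s0,0,R)
state=s0 head=1 tape=B0[0]011BB   (s0,0)→(s0,1,L)
state=s0 head=0 tape=B[0]1011BB   (s0,0)→(s0,1,L)
state=s0 head=-1 tape=[B]11011BB   (s0,B)→(s1,B,R)
state=s1 head=0 tape=B[1]1011BB   (s1,1)→(s0,0,R)
state=s0 head=1 tape=B0[1]011BB   (s0,1)→(s2,1,L)
state=s2 head=0 tape=B[0]1011BB   (s2,0)→(s2,1,R)
state=s2 head=1 tape=B1[1]011BB   (s2,1)→(s1,B,L)
state=s1 head=0 tape=B[1]B011BB   (s1,1)→(s0,0,R)
state=s0 head=1 tape=B0[B]011BB   (s0,B)→(s1,B,R)
state=s1 head=2 tape=B0B[0]11BB   (s1,0)→(s0,0,R)
state=s0 head=3 tape=B0B0[1]1BB   (s0,1)→(s2,1,L)
state=s2 head=2 tape=B0B[0]11BB   (s2,0)→(s2,1,R)
state=s2 head=3 tape=B0B1[1]1BB   (s2,1)→(s1,B,L)
state=s1 head=2 tape=B0B[1]B1BB   (s1,1)→(s0,0,R)
state=s0 head=3 tape=B0B0[B]1BB   (s0,B)→(s1,B,R)
state=s1 head=4 tape=B0B0B[1]BB   (s1,1)→(s0,0,R)
state=s0 head=5 tape=B0B0B0[B]B   (s0,B)→(s1,B,R)
state=s1 head=6 tape=B0B0B0B[B]
The non-blank tape span at halt is 0B0B0.

0B0B0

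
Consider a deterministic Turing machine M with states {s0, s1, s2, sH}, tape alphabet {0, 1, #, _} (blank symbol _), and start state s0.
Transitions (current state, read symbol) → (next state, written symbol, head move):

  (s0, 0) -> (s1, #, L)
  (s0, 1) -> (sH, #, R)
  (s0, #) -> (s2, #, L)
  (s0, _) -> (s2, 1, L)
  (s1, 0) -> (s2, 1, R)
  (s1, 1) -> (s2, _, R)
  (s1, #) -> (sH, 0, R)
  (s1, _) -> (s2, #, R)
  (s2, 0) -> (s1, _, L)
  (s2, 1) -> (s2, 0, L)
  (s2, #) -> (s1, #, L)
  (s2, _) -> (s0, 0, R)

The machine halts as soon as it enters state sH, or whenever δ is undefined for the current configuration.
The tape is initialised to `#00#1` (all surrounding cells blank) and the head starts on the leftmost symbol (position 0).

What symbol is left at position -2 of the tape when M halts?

0

s0 | __[#]00#1   read # → write #, move L, go to s2
s2 | _[_]#00#1   read _ → write 0, move R, go to s0
s0 | _0[#]00#1   read # → write #, move L, go to s2
s2 | _[0]#00#1   read 0 → write _, move L, go to s1
s1 | [_]_#00#1   read _ → write #, move R, go to s2
s2 | #[_]#00#1   read _ → write 0, move R, go to s0
s0 | #0[#]00#1   read # → write #, move L, go to s2
s2 | #[0]#00#1   read 0 → write _, move L, go to s1
s1 | [#]_#00#1   read # → write 0, move R, go to sH
sH | 0[_]#00#1
Cell -2 holds 0 when M halts.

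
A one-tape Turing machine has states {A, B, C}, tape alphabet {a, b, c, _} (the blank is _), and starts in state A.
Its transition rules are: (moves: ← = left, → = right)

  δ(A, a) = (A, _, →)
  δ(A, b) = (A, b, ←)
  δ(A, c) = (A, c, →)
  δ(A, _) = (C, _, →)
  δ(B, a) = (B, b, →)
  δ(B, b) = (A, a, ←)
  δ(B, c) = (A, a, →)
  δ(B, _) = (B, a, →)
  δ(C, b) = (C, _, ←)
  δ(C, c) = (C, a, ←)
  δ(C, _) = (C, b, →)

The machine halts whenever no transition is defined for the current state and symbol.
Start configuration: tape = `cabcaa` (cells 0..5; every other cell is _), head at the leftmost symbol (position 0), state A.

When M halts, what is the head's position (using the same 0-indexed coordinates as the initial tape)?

state=A head=0 tape=_[c]abcaa   (A,c)→(A,c,→)
state=A head=1 tape=_c[a]bcaa   (A,a)→(A,_,→)
state=A head=2 tape=_c_[b]caa   (A,b)→(A,b,←)
state=A head=1 tape=_c[_]bcaa   (A,_)→(C,_,→)
state=C head=2 tape=_c_[b]caa   (C,b)→(C,_,←)
state=C head=1 tape=_c[_]_caa   (C,_)→(C,b,→)
state=C head=2 tape=_cb[_]caa   (C,_)→(C,b,→)
state=C head=3 tape=_cbb[c]aa   (C,c)→(C,a,←)
state=C head=2 tape=_cb[b]aaa   (C,b)→(C,_,←)
state=C head=1 tape=_c[b]_aaa   (C,b)→(C,_,←)
state=C head=0 tape=_[c]__aaa   (C,c)→(C,a,←)
state=C head=-1 tape=[_]a__aaa   (C,_)→(C,b,→)
state=C head=0 tape=b[a]__aaa
At halt the head is at cell 0.

0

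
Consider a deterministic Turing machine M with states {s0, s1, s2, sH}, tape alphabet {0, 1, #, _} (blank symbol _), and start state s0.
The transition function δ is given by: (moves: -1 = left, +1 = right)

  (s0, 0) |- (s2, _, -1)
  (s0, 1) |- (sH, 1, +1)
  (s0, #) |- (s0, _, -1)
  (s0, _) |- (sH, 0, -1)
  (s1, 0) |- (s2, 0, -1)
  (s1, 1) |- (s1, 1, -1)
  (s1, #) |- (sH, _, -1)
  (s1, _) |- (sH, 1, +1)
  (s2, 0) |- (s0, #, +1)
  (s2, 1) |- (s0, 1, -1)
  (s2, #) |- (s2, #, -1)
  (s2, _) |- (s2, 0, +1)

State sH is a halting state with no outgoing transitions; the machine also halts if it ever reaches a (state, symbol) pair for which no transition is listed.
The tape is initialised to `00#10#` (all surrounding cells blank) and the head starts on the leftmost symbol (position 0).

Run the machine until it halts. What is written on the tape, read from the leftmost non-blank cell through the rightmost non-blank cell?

s0 | _[0]0#10#   read 0 → write _, move -1, go to s2
s2 | [_]_0#10#   read _ → write 0, move +1, go to s2
s2 | 0[_]0#10#   read _ → write 0, move +1, go to s2
s2 | 00[0]#10#   read 0 → write #, move +1, go to s0
s0 | 00#[#]10#   read # → write _, move -1, go to s0
s0 | 00[#]_10#   read # → write _, move -1, go to s0
s0 | 0[0]__10#   read 0 → write _, move -1, go to s2
s2 | [0]___10#   read 0 → write #, move +1, go to s0
s0 | #[_]__10#   read _ → write 0, move -1, go to sH
sH | [#]0__10#
The non-blank tape span at halt is #0__10#.

#0__10#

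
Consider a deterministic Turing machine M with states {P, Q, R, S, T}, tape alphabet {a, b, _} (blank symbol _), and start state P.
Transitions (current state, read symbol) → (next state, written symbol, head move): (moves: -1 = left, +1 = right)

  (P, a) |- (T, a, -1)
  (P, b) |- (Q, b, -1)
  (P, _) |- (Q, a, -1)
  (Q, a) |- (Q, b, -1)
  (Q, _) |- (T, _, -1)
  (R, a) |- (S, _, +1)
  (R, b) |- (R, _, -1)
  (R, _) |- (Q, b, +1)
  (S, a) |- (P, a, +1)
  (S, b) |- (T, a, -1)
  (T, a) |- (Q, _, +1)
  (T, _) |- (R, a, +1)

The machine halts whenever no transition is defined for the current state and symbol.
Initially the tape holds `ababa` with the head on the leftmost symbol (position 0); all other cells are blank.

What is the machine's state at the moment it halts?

state=P head=0 tape=_[a]baba   (P,a)→(T,a,-1)
state=T head=-1 tape=[_]ababa   (T,_)→(R,a,+1)
state=R head=0 tape=a[a]baba   (R,a)→(S,_,+1)
state=S head=1 tape=a_[b]aba   (S,b)→(T,a,-1)
state=T head=0 tape=a[_]aaba   (T,_)→(R,a,+1)
state=R head=1 tape=aa[a]aba   (R,a)→(S,_,+1)
state=S head=2 tape=aa_[a]ba   (S,a)→(P,a,+1)
state=P head=3 tape=aa_a[b]a   (P,b)→(Q,b,-1)
state=Q head=2 tape=aa_[a]ba   (Q,a)→(Q,b,-1)
state=Q head=1 tape=aa[_]bba   (Q,_)→(T,_,-1)
state=T head=0 tape=a[a]_bba   (T,a)→(Q,_,+1)
state=Q head=1 tape=a_[_]bba   (Q,_)→(T,_,-1)
state=T head=0 tape=a[_]_bba   (T,_)→(R,a,+1)
state=R head=1 tape=aa[_]bba   (R,_)→(Q,b,+1)
state=Q head=2 tape=aab[b]ba
No transition is defined for (Q, b); M halts in state Q.

Q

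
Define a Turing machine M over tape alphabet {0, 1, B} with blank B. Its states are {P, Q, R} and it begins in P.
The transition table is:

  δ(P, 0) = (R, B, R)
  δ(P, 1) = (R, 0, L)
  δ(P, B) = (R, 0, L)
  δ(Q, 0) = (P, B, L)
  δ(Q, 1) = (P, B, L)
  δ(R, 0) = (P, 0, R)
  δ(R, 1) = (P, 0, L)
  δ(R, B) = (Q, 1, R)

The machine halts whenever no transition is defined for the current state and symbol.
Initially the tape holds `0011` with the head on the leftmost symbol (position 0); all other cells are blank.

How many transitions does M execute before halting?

state=P head=0 tape=[0]011BBB   (P,0)→(R,B,R)
state=R head=1 tape=B[0]11BBB   (R,0)→(P,0,R)
state=P head=2 tape=B0[1]1BBB   (P,1)→(R,0,L)
state=R head=1 tape=B[0]01BBB   (R,0)→(P,0,R)
state=P head=2 tape=B0[0]1BBB   (P,0)→(R,B,R)
state=R head=3 tape=B0B[1]BBB   (R,1)→(P,0,L)
state=P head=2 tape=B0[B]0BBB   (P,B)→(R,0,L)
state=R head=1 tape=B[0]00BBB   (R,0)→(P,0,R)
state=P head=2 tape=B0[0]0BBB   (P,0)→(R,B,R)
state=R head=3 tape=B0B[0]BBB   (R,0)→(P,0,R)
state=P head=4 tape=B0B0[B]BB   (P,B)→(R,0,L)
state=R head=3 tape=B0B[0]0BB   (R,0)→(P,0,R)
state=P head=4 tape=B0B0[0]BB   (P,0)→(R,B,R)
state=R head=5 tape=B0B0B[B]B   (R,B)→(Q,1,R)
state=Q head=6 tape=B0B0B1[B]
M halts after 14 transitions.

14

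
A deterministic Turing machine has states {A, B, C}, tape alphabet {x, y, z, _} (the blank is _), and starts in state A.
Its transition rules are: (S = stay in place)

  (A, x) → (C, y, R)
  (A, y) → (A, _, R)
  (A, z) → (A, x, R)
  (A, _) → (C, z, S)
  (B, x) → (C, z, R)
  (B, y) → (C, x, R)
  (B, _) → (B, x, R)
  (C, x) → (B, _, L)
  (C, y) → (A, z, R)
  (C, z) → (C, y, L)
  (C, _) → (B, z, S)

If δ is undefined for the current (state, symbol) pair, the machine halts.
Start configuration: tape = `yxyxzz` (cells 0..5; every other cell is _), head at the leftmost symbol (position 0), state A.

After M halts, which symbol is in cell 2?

z

A | [y]xyxzz__   read y → write _, move R, go to A
A | _[x]yxzz__   read x → write y, move R, go to C
C | _y[y]xzz__   read y → write z, move R, go to A
A | _yz[x]zz__   read x → write y, move R, go to C
C | _yzy[z]z__   read z → write y, move L, go to C
C | _yz[y]yz__   read y → write z, move R, go to A
A | _yzz[y]z__   read y → write _, move R, go to A
A | _yzz_[z]__   read z → write x, move R, go to A
A | _yzz_x[_]_   read _ → write z, move S, go to C
C | _yzz_x[z]_   read z → write y, move L, go to C
C | _yzz_[x]y_   read x → write _, move L, go to B
B | _yzz[_]_y_   read _ → write x, move R, go to B
B | _yzzx[_]y_   read _ → write x, move R, go to B
B | _yzzxx[y]_   read y → write x, move R, go to C
C | _yzzxxx[_]   read _ → write z, move S, go to B
B | _yzzxxx[z]
Cell 2 holds z when M halts.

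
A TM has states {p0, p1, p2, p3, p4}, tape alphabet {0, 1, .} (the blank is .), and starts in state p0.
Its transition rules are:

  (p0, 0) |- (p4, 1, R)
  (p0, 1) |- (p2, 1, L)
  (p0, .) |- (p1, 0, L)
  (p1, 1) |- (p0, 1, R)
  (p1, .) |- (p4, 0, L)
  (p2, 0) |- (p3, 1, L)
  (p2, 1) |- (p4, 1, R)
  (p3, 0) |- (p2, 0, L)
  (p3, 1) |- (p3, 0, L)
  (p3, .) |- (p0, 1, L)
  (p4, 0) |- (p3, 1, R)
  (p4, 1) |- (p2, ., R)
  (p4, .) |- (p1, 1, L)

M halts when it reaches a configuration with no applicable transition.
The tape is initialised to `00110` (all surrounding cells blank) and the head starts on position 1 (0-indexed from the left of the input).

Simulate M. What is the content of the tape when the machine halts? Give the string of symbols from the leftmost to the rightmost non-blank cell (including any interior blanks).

state=p0 head=1 tape=0[0]110...   (p0,0)→(p4,1,R)
state=p4 head=2 tape=01[1]10...   (p4,1)→(p2,.,R)
state=p2 head=3 tape=01.[1]0...   (p2,1)→(p4,1,R)
state=p4 head=4 tape=01.1[0]...   (p4,0)→(p3,1,R)
state=p3 head=5 tape=01.11[.]..   (p3,.)→(p0,1,L)
state=p0 head=4 tape=01.1[1]1..   (p0,1)→(p2,1,L)
state=p2 head=3 tape=01.[1]11..   (p2,1)→(p4,1,R)
state=p4 head=4 tape=01.1[1]1..   (p4,1)→(p2,.,R)
state=p2 head=5 tape=01.1.[1]..   (p2,1)→(p4,1,R)
state=p4 head=6 tape=01.1.1[.].   (p4,.)→(p1,1,L)
state=p1 head=5 tape=01.1.[1]1.   (p1,1)→(p0,1,R)
state=p0 head=6 tape=01.1.1[1].   (p0,1)→(p2,1,L)
state=p2 head=5 tape=01.1.[1]1.   (p2,1)→(p4,1,R)
state=p4 head=6 tape=01.1.1[1].   (p4,1)→(p2,.,R)
state=p2 head=7 tape=01.1.1.[.]
The non-blank tape span at halt is 01.1.1.

01.1.1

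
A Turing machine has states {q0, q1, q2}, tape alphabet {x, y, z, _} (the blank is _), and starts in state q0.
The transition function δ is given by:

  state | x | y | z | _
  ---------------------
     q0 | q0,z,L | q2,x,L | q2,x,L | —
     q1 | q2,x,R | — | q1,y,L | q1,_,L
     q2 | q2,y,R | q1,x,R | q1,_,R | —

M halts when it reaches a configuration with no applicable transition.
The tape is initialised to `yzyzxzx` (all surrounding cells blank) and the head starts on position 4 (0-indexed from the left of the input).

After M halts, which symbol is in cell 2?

x

q0 | yzyz[x]zx   read x → write z, move L, go to q0
q0 | yzy[z]zzx   read z → write x, move L, go to q2
q2 | yz[y]xzzx   read y → write x, move R, go to q1
q1 | yzx[x]zzx   read x → write x, move R, go to q2
q2 | yzxx[z]zx   read z → write _, move R, go to q1
q1 | yzxx_[z]x   read z → write y, move L, go to q1
q1 | yzxx[_]yx   read _ → write _, move L, go to q1
q1 | yzx[x]_yx   read x → write x, move R, go to q2
q2 | yzxx[_]yx
Cell 2 holds x when M halts.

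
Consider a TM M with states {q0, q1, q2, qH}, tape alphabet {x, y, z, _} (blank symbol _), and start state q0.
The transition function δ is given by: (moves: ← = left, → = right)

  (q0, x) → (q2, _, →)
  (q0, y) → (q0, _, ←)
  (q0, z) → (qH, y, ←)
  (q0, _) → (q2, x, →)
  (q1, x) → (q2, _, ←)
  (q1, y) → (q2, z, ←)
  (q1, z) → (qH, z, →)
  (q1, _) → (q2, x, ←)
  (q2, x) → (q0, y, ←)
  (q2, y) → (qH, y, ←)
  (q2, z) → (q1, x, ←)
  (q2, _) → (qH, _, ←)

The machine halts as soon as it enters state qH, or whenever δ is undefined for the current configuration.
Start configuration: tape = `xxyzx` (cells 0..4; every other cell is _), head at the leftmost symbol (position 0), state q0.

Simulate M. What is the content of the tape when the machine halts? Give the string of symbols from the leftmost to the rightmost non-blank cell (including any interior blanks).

state=q0 head=0 tape=[x]xyzx   (q0,x)→(q2,_,→)
state=q2 head=1 tape=_[x]yzx   (q2,x)→(q0,y,←)
state=q0 head=0 tape=[_]yyzx   (q0,_)→(q2,x,→)
state=q2 head=1 tape=x[y]yzx   (q2,y)→(qH,y,←)
state=qH head=0 tape=[x]yyzx
The non-blank tape span at halt is xyyzx.

xyyzx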